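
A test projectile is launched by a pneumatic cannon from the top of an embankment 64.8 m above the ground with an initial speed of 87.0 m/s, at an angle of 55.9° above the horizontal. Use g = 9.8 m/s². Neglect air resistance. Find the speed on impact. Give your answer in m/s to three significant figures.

Components: vₓ = 87.00 cos 55.9° = 48.78 m/s, v_y0 = 87.00 sin 55.9° = 72.04 m/s.
Vertical motion (up positive, ground at y = 0): 4.900 t² − (72.04) t − 64.8 = 0, so t = (72.04 + √(72.04² + 2·9.80·64.8)) / 9.80 = (72.04 + 80.37) / 9.80 = 15.55 s.
Vertical velocity at impact: v_y = v_y0 − g t = 72.04 − 9.80 × 15.55 = −80.37 m/s.
Speed: |v| = √(vₓ² + v_y²) = √(48.78² + 80.37²) = 94.02 m/s.

94.0 m/s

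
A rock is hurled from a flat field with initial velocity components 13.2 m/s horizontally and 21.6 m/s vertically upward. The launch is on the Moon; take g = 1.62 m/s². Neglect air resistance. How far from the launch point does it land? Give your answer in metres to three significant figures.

352 m

Flight time T = 2 v_y0 / g = 26.67 s.
Horizontal distance R = vₓ T = 13.20 × 26.67 = 352.0 m.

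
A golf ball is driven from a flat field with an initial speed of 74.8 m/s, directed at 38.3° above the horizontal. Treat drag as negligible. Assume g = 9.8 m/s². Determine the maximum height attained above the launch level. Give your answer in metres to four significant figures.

109.7 m

Horizontal component vₓ = 74.80 cos 38.3° = 58.70 m/s; vertical v_y0 = 74.80 sin 38.3° = 46.36 m/s.
Maximum height: H = v_y0² / (2g) = 46.36² / (2 × 9.80) = 109.7 m.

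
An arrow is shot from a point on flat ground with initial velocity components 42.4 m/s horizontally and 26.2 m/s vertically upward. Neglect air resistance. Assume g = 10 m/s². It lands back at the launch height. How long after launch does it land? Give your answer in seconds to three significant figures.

5.24 s

It returns to y = 0 when t = 2 v_y0 / g = 2(26.20)/10.0 = 5.240 s.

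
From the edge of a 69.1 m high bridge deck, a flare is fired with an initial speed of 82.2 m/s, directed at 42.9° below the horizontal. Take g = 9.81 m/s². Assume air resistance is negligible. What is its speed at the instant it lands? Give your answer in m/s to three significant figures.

90.1 m/s

vₓ = 82.20 cos 42.9° = 60.22 m/s; v_y0 = −55.96 m/s (downward).
The projectile lands when y = 69.1 + (−55.96) t − ½·9.81·t² = 0. Positive root: t = (−55.96 + √(55.96² + 2·9.81·69.1)) / 9.81 = (−55.96 + 66.98) / 9.81 = 1.124 s.
Vertical velocity at impact: v_y = v_y0 − g t = −55.96 − 9.81 × 1.124 = −66.98 m/s.
Speed: |v| = √(vₓ² + v_y²) = √(60.22² + 66.98²) = 90.07 m/s.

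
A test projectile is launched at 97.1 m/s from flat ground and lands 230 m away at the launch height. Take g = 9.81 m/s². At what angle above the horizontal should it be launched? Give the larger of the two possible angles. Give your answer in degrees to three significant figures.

83.1°

R = v₀² sin 2θ / g gives sin 2θ = gR/v₀² = 9.81·230/97.1² = 0.2393.
2θ = 13.85° or 180° − 13.85° = 166.2°, so θ = 6.923° or 83.08°.
The larger angle is 83.08°.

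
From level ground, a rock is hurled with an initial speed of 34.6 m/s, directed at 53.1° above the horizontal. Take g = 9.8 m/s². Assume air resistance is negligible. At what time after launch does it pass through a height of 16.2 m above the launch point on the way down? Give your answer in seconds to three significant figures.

4.98 s

Resolve: vₓ = 34.60 cos 53.1° = 20.77 m/s and v_y0 = 34.60 sin 53.1° = 27.67 m/s.
Require v_y0 t − ½ g t² = 16.2, i.e. 4.900 t² − 27.67 t + 16.2 = 0.
Quadratic formula: t = (27.67 ± √448.06) / 9.80 = (27.67 ± 21.17) / 9.80 → t = 0.6634 s or 4.983 s.
The descending-branch root is 4.983 s.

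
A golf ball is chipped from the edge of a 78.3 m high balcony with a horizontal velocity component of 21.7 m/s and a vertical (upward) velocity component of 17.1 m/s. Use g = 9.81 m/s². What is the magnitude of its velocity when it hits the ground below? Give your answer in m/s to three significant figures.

With up positive and y = 0 at the ground: y(t) = 78.3 + (17.10) t − 4.905 t². Setting y = 0 and taking the positive root: t = [17.10 + √(17.10² + 2·9.81·78.3)] / 9.81 = (17.10 + 42.76) / 9.81 = 6.102 s.
Vertical velocity at impact: v_y = v_y0 − g t = 17.10 − 9.81 × 6.102 = −42.76 m/s.
Speed: |v| = √(vₓ² + v_y²) = √(21.70² + 42.76²) = 47.95 m/s.

48.0 m/s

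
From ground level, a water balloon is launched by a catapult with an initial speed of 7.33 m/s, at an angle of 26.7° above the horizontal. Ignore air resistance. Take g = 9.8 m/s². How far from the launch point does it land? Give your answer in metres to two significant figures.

Components: vₓ = 7.330 cos 26.7° = 6.548 m/s, v_y0 = 7.330 sin 26.7° = 3.294 m/s.
Time aloft: T = 2 v_y0 / g = 2 × 3.294 / 9.80 = 0.6721 s.
Horizontal distance R = vₓ T = 6.548 × 0.6721 = 4.401 m.

4.4 m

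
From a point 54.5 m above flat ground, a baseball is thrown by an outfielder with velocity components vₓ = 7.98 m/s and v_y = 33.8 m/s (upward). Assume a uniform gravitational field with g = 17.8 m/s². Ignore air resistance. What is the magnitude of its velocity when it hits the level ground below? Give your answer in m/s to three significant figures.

Vertical motion (up positive, ground at y = 0): 8.900 t² − (33.80) t − 54.5 = 0, so t = (33.80 + √(33.80² + 2·17.8·54.5)) / 17.8 = (33.80 + 55.52) / 17.8 = 5.018 s.
Vertical velocity at impact: v_y = v_y0 − g t = 33.80 − 17.8 × 5.018 = −55.52 m/s.
Speed: |v| = √(vₓ² + v_y²) = √(7.980² + 55.52²) = 56.09 m/s.

56.1 m/s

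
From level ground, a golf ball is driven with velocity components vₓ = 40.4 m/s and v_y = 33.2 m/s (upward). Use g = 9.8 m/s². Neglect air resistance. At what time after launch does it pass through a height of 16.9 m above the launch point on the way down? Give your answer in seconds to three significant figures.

Require v_y0 t − ½ g t² = 16.9, i.e. 4.900 t² − 33.20 t + 16.9 = 0.
Quadratic formula: t = (33.20 ± √771.00) / 9.80 = (33.20 ± 27.77) / 9.80 → t = 0.5544 s or 6.221 s.
The descending-branch root is 6.221 s.

6.22 s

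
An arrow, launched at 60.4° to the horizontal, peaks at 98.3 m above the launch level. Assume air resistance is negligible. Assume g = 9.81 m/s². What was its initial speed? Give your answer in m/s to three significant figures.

At the peak v_y = 0, so v_y0 = √(2gH) = √(2 × 9.81 × 98.3) = 43.92 m/s.
v_y0 = v₀ sin θ ⇒ v₀ = 43.92 / sin 60.4° = 50.51 m/s.

50.5 m/s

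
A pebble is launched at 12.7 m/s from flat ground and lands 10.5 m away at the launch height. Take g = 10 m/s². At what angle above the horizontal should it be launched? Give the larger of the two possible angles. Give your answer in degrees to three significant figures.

Level-ground range R = v₀² sin(2θ)/g ⇒ sin(2θ) = gR/v₀² = 10.0 × 10.5 / 12.7² = 0.6510.
2θ = 40.62° or 180° − 40.62° = 139.4°, so θ = 20.31° or 69.69°.
The larger angle is 69.69°.

69.7°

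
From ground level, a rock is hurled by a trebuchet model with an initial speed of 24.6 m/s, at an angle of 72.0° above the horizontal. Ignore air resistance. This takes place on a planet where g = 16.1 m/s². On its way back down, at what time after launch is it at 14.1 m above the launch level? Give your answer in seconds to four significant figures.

2.053 s

Resolve: vₓ = 24.60 cos 72.0° = 7.602 m/s and v_y0 = 24.60 sin 72.0° = 23.40 m/s.
Require v_y0 t − ½ g t² = 14.1, i.e. 8.050 t² − 23.40 t + 14.1 = 0.
Quadratic formula: t = (23.40 ± √93.352) / 16.1 = (23.40 ± 9.662) / 16.1 → t = 0.8530 s or 2.053 s.
The descending-branch root is 2.053 s.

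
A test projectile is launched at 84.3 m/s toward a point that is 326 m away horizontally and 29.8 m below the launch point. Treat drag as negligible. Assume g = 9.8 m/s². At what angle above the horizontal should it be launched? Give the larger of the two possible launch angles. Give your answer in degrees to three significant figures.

76.9°

Trajectory: y = x tanθ − g x² (1 + tan²θ)/(2v₀²). With x = 326, y = −29.8, v₀ = 84.3, g = 9.80:
73.28 tan²θ − 326 tanθ + (43.48) = 0.
tanθ = [326 ± √(326² − 4 × 73.28 × (43.48))] / (2 × 73.28) = (326 ± 305.8) / 146.6, giving tanθ = 0.1376 or 4.311.
θ = 7.836° or 76.94°; the larger is 76.94°.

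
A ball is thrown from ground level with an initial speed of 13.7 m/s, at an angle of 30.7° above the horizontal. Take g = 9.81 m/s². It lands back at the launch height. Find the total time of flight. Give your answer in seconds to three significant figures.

Components: vₓ = 13.70 cos 30.7° = 11.78 m/s, v_y0 = 13.70 sin 30.7° = 6.994 m/s.
Time of flight on level ground: T = 2 v_y0 / g = 2 × 6.994 / 9.81 = 1.426 s.

1.43 s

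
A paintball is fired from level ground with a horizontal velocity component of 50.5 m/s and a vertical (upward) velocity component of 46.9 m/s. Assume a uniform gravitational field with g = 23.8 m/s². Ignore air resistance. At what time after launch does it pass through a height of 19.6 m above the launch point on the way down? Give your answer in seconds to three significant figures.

3.47 s

Set y = v_y0 t − ½ g t² = 19.6: 11.90 t² − 46.90 t + 19.6 = 0.
t = [46.90 ± √(46.90² − 2·23.8·19.6)] / 23.8 = (46.90 ± 35.59) / 23.8, so t = 0.4752 s or t = 3.466 s.
The descending-branch root is 3.466 s.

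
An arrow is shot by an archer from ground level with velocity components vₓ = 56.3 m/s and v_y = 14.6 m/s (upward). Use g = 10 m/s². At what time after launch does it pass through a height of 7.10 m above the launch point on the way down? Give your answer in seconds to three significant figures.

2.30 s

Require v_y0 t − ½ g t² = 7.10, i.e. 5.000 t² − 14.60 t + 7.10 = 0.
t = [14.60 ± √(14.60² − 2·10.0·7.10)] / 10.0 = (14.60 ± 8.436) / 10.0, so t = 0.6164 s or t = 2.304 s.
The descending-branch root is 2.304 s.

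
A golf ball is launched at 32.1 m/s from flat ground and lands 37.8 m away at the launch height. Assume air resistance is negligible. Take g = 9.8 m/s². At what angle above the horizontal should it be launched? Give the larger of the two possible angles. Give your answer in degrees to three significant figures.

Level-ground range R = v₀² sin(2θ)/g ⇒ sin(2θ) = gR/v₀² = 9.80 × 37.8 / 32.1² = 0.3595.
2θ = 21.07° or 180° − 21.07° = 158.9°, so θ = 10.53° or 79.47°.
The larger angle is 79.47°.

79.5°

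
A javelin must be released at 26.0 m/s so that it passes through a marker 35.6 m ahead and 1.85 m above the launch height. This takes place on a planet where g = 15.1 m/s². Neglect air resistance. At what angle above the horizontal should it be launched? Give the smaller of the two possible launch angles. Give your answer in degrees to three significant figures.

30.4°

Trajectory: y = x tanθ − g x² (1 + tan²θ)/(2v₀²). With x = 35.6, y = 1.85, v₀ = 26.0, g = 15.1:
14.15 tan²θ − 35.6 tanθ + (16.00) = 0.
tanθ = [35.6 ± √(35.6² − 4 × 14.15 × (16.00))] / (2 × 14.15) = (35.6 ± 19.01) / 28.31, giving tanθ = 0.5862 or 1.929.
θ = 30.38° or 62.60°; the smaller is 30.38°.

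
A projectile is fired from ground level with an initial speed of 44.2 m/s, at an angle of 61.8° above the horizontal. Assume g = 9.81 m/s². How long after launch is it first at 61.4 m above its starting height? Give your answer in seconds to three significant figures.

2.17 s

vₓ = 44.20 cos 61.8° = 20.89 m/s; v_y0 = 44.20 sin 61.8° = 38.95 m/s.
Height y(t) = 38.95 t − 4.905 t² = 61.4 gives 4.905 t² − 38.95 t + 61.4 = 0.
t = [38.95 ± √(38.95² − 2·9.81·61.4)] / 9.81 = (38.95 ± 17.68) / 9.81, so t = 2.168 s or t = 5.773 s.
The first (ascending) time is 2.168 s.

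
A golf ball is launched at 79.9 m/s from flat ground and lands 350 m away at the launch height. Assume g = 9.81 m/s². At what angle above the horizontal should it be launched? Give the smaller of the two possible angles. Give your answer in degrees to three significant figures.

16.3°

Level-ground range R = v₀² sin(2θ)/g ⇒ sin(2θ) = gR/v₀² = 9.81 × 350 / 79.9² = 0.5378.
2θ = 32.54° or 180° − 32.54° = 147.5°, so θ = 16.27° or 73.73°.
The smaller angle is 16.27°.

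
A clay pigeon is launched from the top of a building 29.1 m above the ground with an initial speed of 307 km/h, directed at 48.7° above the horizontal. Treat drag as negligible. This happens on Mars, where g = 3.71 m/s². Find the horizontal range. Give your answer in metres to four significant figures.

1969 m

Convert: 307 km/h = 307/3.6 = 85.28 m/s.
Horizontal component vₓ = 85.28 cos 48.7° = 56.28 m/s; vertical v_y0 = 85.28 sin 48.7° = 64.07 m/s.
Vertical motion (up positive, ground at y = 0): 1.855 t² − (64.07) t − 29.1 = 0, so t = (64.07 + √(64.07² + 2·3.71·29.1)) / 3.71 = (64.07 + 65.73) / 3.71 = 34.99 s.
Horizontal distance: R = vₓ t = 56.28 × 34.99 = 1969 m.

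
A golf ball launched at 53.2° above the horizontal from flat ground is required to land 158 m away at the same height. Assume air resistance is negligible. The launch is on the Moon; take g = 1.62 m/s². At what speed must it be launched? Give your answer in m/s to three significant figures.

16.3 m/s

Level-ground range: R = v₀² sin(2θ)/g, so v₀ = √(gR / sin 2θ).
v₀ = √(1.62 × 158 / sin 106.4°) = √(256.0 / 0.9593) = √266.82 = 16.33 m/s.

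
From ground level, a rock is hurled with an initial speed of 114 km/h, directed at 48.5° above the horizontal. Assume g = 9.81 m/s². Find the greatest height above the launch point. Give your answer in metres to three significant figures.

Convert: 114 km/h = 114/3.6 = 31.67 m/s.
Resolve: vₓ = 31.67 cos 48.5° = 20.98 m/s and v_y0 = 31.67 sin 48.5° = 23.72 m/s.
At the apex v_y = 0, so H = v_y0²/(2g) = 23.72²/19.62 = 28.67 m.

28.7 m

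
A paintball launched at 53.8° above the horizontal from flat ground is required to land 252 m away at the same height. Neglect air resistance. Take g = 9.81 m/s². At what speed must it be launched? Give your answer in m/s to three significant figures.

50.9 m/s

Level-ground range: R = v₀² sin(2θ)/g, so v₀ = √(gR / sin 2θ).
v₀ = √(9.81 × 252 / sin 107.6°) = √(2472 / 0.9532) = √2593.5 = 50.93 m/s.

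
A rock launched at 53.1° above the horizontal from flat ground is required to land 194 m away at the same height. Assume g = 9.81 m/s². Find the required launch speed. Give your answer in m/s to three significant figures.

On level ground R = v₀² sin 2θ / g ⇒ v₀ = √(gR / sin 2θ).
v₀ = √(9.81 × 194 / sin 106.2°) = √(1903 / 0.9603) = √1981.8 = 44.52 m/s.

44.5 m/s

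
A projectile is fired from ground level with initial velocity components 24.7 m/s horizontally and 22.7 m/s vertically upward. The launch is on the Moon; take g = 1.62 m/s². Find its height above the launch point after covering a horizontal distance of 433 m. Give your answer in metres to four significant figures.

149.0 m

x = vₓ t ⇒ t = 433/24.70 = 17.53 s.
Height: y = v_y0 t − ½ g t² = 22.70 × 17.53 − 0.8100 × 17.53² = 397.9 − 248.9 = 149.0 m.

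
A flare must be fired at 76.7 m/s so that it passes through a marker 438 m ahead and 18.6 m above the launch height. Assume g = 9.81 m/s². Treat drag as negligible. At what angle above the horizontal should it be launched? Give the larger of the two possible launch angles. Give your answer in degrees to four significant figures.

65.94°

Trajectory: y = x tanθ − g x² (1 + tan²θ)/(2v₀²). With x = 438, y = 18.6, v₀ = 76.7, g = 9.81:
160.0 tan²θ − 438 tanθ + (178.6) = 0.
tanθ = [438 ± √(438² − 4 × 160.0 × (178.6))] / (2 × 160.0) = (438 ± 278.6) / 319.9, giving tanθ = 0.4984 or 2.240.
θ = 26.49° or 65.94°; the larger is 65.94°.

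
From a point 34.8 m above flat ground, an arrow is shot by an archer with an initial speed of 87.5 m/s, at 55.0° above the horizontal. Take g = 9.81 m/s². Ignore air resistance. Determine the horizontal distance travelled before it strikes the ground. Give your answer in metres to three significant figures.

Resolve: vₓ = 87.50 cos 55.0° = 50.19 m/s and v_y0 = 87.50 sin 55.0° = 71.68 m/s.
With up positive and y = 0 at the ground: y(t) = 34.8 + (71.68) t − 4.905 t². Setting y = 0 and taking the positive root: t = [71.68 + √(71.68² + 2·9.81·34.8)] / 9.81 = (71.68 + 76.29) / 9.81 = 15.08 s.
Horizontal distance: R = vₓ t = 50.19 × 15.08 = 757.0 m.

757 m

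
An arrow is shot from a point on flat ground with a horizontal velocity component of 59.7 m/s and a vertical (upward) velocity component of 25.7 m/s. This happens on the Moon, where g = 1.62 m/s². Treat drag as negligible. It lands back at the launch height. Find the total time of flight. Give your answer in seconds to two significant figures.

32 s

Landing at launch height ⇒ T = 2 v_y0 / g = 2 × 25.70 / 1.62 = 31.73 s.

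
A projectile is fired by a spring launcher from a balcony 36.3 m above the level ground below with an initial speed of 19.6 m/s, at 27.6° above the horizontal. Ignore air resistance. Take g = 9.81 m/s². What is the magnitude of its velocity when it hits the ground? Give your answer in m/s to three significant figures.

33.1 m/s

Horizontal component vₓ = 19.60 cos 27.6° = 17.37 m/s; vertical v_y0 = 19.60 sin 27.6° = 9.081 m/s.
Vertical motion (up positive, ground at y = 0): 4.905 t² − (9.081) t − 36.3 = 0, so t = (9.081 + √(9.081² + 2·9.81·36.3)) / 9.81 = (9.081 + 28.19) / 9.81 = 3.799 s.
Vertical velocity at impact: v_y = v_y0 − g t = 9.081 − 9.81 × 3.799 = −28.19 m/s.
Speed: |v| = √(vₓ² + v_y²) = √(17.37² + 28.19²) = 33.11 m/s.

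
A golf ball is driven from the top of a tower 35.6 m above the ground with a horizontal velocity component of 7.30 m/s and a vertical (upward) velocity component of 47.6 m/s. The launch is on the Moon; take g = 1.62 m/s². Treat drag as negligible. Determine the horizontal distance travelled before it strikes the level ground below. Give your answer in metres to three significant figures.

434 m

Vertical motion (up positive, ground at y = 0): 0.8100 t² − (47.60) t − 35.6 = 0, so t = (47.60 + √(47.60² + 2·1.62·35.6)) / 1.62 = (47.60 + 48.80) / 1.62 = 59.50 s.
Horizontal distance: R = vₓ t = 7.300 × 59.50 = 434.4 m.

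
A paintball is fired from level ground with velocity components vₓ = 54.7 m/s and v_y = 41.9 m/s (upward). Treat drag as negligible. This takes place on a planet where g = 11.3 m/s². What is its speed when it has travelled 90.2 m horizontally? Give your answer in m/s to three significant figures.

x = vₓ t ⇒ t = 90.2/54.70 = 1.649 s.
Vertical velocity there: v_y = v_y0 − g t = 41.90 − 11.3 × 1.649 = 23.27 m/s.
Speed: √(vₓ² + v_y²) = √(54.70² + 23.27²) = 59.44 m/s.

59.4 m/s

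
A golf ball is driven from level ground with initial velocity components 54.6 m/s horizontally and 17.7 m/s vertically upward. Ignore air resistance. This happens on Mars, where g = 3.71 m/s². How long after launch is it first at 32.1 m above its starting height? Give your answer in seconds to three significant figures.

2.43 s

Require v_y0 t − ½ g t² = 32.1, i.e. 1.855 t² − 17.70 t + 32.1 = 0.
Quadratic formula: t = (17.70 ± √75.108) / 3.71 = (17.70 ± 8.666) / 3.71 → t = 2.435 s or 7.107 s.
The first (ascending) time is 2.435 s.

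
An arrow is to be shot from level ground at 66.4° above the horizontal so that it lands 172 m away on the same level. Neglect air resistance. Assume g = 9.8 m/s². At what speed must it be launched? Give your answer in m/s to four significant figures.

On level ground R = v₀² sin 2θ / g ⇒ v₀ = √(gR / sin 2θ).
v₀ = √(9.80 × 172 / sin 132.8°) = √(1686 / 0.7337) = √2297.3 = 47.93 m/s.

47.93 m/s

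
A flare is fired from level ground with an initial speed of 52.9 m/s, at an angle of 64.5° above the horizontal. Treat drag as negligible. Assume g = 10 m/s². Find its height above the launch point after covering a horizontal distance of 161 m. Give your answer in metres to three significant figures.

Components: vₓ = 52.90 cos 64.5° = 22.77 m/s, v_y0 = 52.90 sin 64.5° = 47.75 m/s.
x = vₓ t ⇒ t = 161/22.77 = 7.069 s.
Height: y = v_y0 t − ½ g t² = 47.75 × 7.069 − 5.000 × 7.069² = 337.5 − 249.9 = 87.66 m.

87.7 m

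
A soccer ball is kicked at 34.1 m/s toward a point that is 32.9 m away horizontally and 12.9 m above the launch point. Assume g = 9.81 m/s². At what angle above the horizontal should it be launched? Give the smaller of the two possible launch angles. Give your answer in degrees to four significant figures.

29.99°

Trajectory: y = x tanθ − g x² (1 + tan²θ)/(2v₀²). With x = 32.9, y = 12.9, v₀ = 34.1, g = 9.81:
4.566 tan²θ − 32.9 tanθ + (17.47) = 0.
tanθ = [32.9 ± √(32.9² − 4 × 4.566 × (17.47))] / (2 × 4.566) = (32.9 ± 27.63) / 9.132, giving tanθ = 0.5771 or 6.629.
θ = 29.99° or 81.42°; the smaller is 29.99°.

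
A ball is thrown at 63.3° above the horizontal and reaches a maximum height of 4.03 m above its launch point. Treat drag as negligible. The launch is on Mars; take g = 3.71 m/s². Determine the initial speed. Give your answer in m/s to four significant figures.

At the peak v_y = 0, so v_y0 = √(2gH) = √(2 × 3.71 × 4.03) = 5.468 m/s.
v_y0 = v₀ sin θ ⇒ v₀ = 5.468 / sin 63.3° = 6.121 m/s.

6.121 m/s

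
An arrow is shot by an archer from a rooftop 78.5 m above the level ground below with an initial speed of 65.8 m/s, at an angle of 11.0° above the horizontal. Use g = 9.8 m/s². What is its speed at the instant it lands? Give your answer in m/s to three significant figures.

76.6 m/s

Resolve: vₓ = 65.80 cos 11.0° = 64.59 m/s and v_y0 = 65.80 sin 11.0° = 12.56 m/s.
With up positive and y = 0 at the ground: y(t) = 78.5 + (12.56) t − 4.900 t². Setting y = 0 and taking the positive root: t = [12.56 + √(12.56² + 2·9.80·78.5)] / 9.80 = (12.56 + 41.19) / 9.80 = 5.484 s.
Vertical velocity at impact: v_y = v_y0 − g t = 12.56 − 9.80 × 5.484 = −41.19 m/s.
Speed: |v| = √(vₓ² + v_y²) = √(64.59² + 41.19²) = 76.60 m/s.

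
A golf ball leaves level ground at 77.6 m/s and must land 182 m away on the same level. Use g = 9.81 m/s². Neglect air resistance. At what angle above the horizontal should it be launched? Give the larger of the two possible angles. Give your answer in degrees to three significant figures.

R = v₀² sin 2θ / g gives sin 2θ = gR/v₀² = 9.81·182/77.6² = 0.2965.
2θ = 17.25° or 180° − 17.25° = 162.8°, so θ = 8.624° or 81.38°.
The larger angle is 81.38°.

81.4°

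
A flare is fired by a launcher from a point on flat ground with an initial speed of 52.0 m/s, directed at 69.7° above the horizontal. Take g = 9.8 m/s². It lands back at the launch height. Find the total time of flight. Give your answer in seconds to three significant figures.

9.95 s

Resolve: vₓ = 52.00 cos 69.7° = 18.04 m/s and v_y0 = 52.00 sin 69.7° = 48.77 m/s.
Landing at launch height ⇒ T = 2 v_y0 / g = 2 × 48.77 / 9.80 = 9.953 s.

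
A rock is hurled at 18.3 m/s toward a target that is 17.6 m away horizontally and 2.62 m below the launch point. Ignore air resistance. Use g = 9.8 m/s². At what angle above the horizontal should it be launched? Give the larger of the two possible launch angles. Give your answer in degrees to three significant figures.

75.1°

Trajectory: y = x tanθ − g x² (1 + tan²θ)/(2v₀²). With x = 17.6, y = −2.62, v₀ = 18.3, g = 9.80:
4.532 tan²θ − 17.6 tanθ + (1.912) = 0.
tanθ = [17.6 ± √(17.6² − 4 × 4.532 × (1.912))] / (2 × 4.532) = (17.6 ± 16.59) / 9.065, giving tanθ = 0.1119 or 3.771.
θ = 6.384° or 75.15°; the larger is 75.15°.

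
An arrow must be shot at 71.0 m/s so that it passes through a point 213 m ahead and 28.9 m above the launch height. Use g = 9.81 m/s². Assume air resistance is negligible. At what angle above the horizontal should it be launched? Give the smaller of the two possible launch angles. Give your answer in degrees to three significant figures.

20.4°

Trajectory: y = x tanθ − g x² (1 + tan²θ)/(2v₀²). With x = 213, y = 28.9, v₀ = 71.0, g = 9.81:
44.14 tan²θ − 213 tanθ + (73.04) = 0.
tanθ = [213 ± √(213² − 4 × 44.14 × (73.04))] / (2 × 44.14) = (213 ± 180.2) / 88.29, giving tanθ = 0.3715 or 4.453.
θ = 20.38° or 77.34°; the smaller is 20.38°.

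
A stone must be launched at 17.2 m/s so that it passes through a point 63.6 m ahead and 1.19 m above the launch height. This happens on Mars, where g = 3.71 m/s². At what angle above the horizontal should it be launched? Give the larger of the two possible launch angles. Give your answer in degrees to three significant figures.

Trajectory: y = x tanθ − g x² (1 + tan²θ)/(2v₀²). With x = 63.6, y = 1.19, v₀ = 17.2, g = 3.71:
25.36 tan²θ − 63.6 tanθ + (26.55) = 0.
tanθ = [63.6 ± √(63.6² − 4 × 25.36 × (26.55))] / (2 × 25.36) = (63.6 ± 36.76) / 50.73, giving tanθ = 0.5292 or 1.978.
θ = 27.89° or 63.19°; the larger is 63.19°.

63.2°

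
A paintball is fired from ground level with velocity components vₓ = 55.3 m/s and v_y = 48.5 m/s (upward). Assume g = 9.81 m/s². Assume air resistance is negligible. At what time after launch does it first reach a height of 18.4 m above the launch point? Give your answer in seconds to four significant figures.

Height y(t) = 48.50 t − 4.905 t² = 18.4 gives 4.905 t² − 48.50 t + 18.4 = 0.
Quadratic formula: t = (48.50 ± √1991.2) / 9.81 = (48.50 ± 44.62) / 9.81 → t = 0.3952 s or 9.493 s.
The first (ascending) time is 0.3952 s.

0.3952 s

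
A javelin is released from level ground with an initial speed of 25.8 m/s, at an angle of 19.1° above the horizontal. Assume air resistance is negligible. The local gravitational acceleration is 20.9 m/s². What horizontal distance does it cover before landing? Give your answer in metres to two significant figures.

20 m

Horizontal component vₓ = 25.80 cos 19.1° = 24.38 m/s; vertical v_y0 = 25.80 sin 19.1° = 8.442 m/s.
Time aloft: T = 2 v_y0 / g = 2 × 8.442 / 20.9 = 0.8079 s.
Range: R = vₓ T = 24.38 × 0.8079 = 19.70 m.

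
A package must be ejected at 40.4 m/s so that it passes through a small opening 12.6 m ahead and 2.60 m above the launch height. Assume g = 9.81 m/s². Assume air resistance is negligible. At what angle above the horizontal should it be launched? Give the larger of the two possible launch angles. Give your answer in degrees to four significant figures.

Trajectory: y = x tanθ − g x² (1 + tan²θ)/(2v₀²). With x = 12.6, y = 2.60, v₀ = 40.4, g = 9.81:
0.4771 tan²θ − 12.6 tanθ + (3.077) = 0.
tanθ = [12.6 ± √(12.6² − 4 × 0.4771 × (3.077))] / (2 × 0.4771) = (12.6 ± 12.36) / 0.9542, giving tanθ = 0.2465 or 26.16.
θ = 13.85° or 87.81°; the larger is 87.81°.

87.81°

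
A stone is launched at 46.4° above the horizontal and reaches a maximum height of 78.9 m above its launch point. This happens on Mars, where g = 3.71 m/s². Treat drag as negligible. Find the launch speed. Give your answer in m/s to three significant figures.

33.4 m/s

At the peak v_y = 0, so v_y0 = √(2gH) = √(2 × 3.71 × 78.9) = 24.20 m/s.
v_y0 = v₀ sin θ ⇒ v₀ = 24.20 / sin 46.4° = 33.41 m/s.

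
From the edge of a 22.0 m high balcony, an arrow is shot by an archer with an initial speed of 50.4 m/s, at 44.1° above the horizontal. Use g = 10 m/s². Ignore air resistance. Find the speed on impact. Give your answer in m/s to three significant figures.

Resolve: vₓ = 50.40 cos 44.1° = 36.19 m/s and v_y0 = 50.40 sin 44.1° = 35.07 m/s.
The projectile lands when y = 22.0 + (35.07) t − ½·10.0·t² = 0. Positive root: t = (35.07 + √(35.07² + 2·10.0·22.0)) / 10.0 = (35.07 + 40.87) / 10.0 = 7.594 s.
Vertical velocity at impact: v_y = v_y0 − g t = 35.07 − 10.0 × 7.594 = −40.87 m/s.
Speed: |v| = √(vₓ² + v_y²) = √(36.19² + 40.87²) = 54.59 m/s.

54.6 m/s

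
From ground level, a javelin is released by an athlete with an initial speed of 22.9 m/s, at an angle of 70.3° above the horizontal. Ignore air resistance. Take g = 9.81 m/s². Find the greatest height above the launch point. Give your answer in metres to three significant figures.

23.7 m

Horizontal component vₓ = 22.90 cos 70.3° = 7.719 m/s; vertical v_y0 = 22.90 sin 70.3° = 21.56 m/s.
Maximum height: H = v_y0² / (2g) = 21.56² / (2 × 9.81) = 23.69 m.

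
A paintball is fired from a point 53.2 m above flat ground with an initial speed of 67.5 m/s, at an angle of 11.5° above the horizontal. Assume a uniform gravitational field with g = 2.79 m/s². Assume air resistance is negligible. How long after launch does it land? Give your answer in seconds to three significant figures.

Horizontal component vₓ = 67.50 cos 11.5° = 66.14 m/s; vertical v_y0 = 67.50 sin 11.5° = 13.46 m/s.
With up positive and y = 0 at the ground: y(t) = 53.2 + (13.46) t − 1.395 t². Setting y = 0 and taking the positive root: t = [13.46 + √(13.46² + 2·2.79·53.2)] / 2.79 = (13.46 + 21.86) / 2.79 = 12.66 s.

12.7 s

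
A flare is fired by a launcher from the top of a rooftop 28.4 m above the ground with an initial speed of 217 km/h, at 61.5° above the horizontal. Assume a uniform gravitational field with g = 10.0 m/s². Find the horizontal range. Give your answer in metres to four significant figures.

319.4 m

Convert: 217 km/h = 217/3.6 = 60.28 m/s.
Components: vₓ = 60.28 cos 61.5° = 28.76 m/s, v_y0 = 60.28 sin 61.5° = 52.97 m/s.
Vertical motion (up positive, ground at y = 0): 5.000 t² − (52.97) t − 28.4 = 0, so t = (52.97 + √(52.97² + 2·10.0·28.4)) / 10.0 = (52.97 + 58.09) / 10.0 = 11.11 s.
Horizontal distance: R = vₓ t = 28.76 × 11.11 = 319.4 m.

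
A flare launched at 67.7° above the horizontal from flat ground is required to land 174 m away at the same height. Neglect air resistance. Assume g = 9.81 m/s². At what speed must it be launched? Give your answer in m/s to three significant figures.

On level ground R = v₀² sin 2θ / g ⇒ v₀ = √(gR / sin 2θ).
v₀ = √(9.81 × 174 / sin 135.4°) = √(1707 / 0.7022) = √2431.0 = 49.31 m/s.

49.3 m/s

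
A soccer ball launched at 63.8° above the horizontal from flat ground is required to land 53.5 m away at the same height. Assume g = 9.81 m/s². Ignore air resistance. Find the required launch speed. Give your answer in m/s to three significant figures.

25.7 m/s

From R = (v₀² / g) sin 2θ: v₀ = √(gR / sin 2θ).
v₀ = √(9.81 × 53.5 / sin 127.6°) = √(524.8 / 0.7923) = √662.43 = 25.74 m/s.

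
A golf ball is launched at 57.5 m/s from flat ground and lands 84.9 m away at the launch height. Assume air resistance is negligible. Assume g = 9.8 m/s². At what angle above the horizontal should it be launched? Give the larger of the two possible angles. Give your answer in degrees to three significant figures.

R = v₀² sin 2θ / g gives sin 2θ = gR/v₀² = 9.80·84.9/57.5² = 0.2517.
2θ = 14.58° or 180° − 14.58° = 165.4°, so θ = 7.288° or 82.71°.
The larger angle is 82.71°.

82.7°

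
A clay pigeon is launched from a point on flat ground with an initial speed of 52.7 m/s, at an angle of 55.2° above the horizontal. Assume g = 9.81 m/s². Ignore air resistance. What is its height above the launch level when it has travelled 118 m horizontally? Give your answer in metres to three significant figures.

Horizontal component vₓ = 52.70 cos 55.2° = 30.08 m/s; vertical v_y0 = 52.70 sin 55.2° = 43.27 m/s.
At x = 118 m, t = x/vₓ = 118/30.08 = 3.923 s.
Height: y = v_y0 t − ½ g t² = 43.27 × 3.923 − 4.905 × 3.923² = 169.8 − 75.50 = 94.28 m.

94.3 m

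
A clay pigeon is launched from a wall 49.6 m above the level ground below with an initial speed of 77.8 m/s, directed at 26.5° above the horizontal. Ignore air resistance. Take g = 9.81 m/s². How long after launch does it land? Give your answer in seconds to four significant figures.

Horizontal component vₓ = 77.80 cos 26.5° = 69.63 m/s; vertical v_y0 = 77.80 sin 26.5° = 34.71 m/s.
With up positive and y = 0 at the ground: y(t) = 49.6 + (34.71) t − 4.905 t². Setting y = 0 and taking the positive root: t = [34.71 + √(34.71² + 2·9.81·49.6)] / 9.81 = (34.71 + 46.67) / 9.81 = 8.296 s.

8.296 s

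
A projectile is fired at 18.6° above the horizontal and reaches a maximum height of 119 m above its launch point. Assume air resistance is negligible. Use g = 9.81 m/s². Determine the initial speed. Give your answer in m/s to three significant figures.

At the peak v_y = 0, so v_y0 = √(2gH) = √(2 × 9.81 × 119) = 48.32 m/s.
v_y0 = v₀ sin θ ⇒ v₀ = 48.32 / sin 18.6° = 151.5 m/s.

151 m/s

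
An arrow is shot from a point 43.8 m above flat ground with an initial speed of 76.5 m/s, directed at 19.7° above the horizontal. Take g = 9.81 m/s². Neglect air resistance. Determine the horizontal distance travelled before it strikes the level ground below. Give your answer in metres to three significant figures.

476 m

Components: vₓ = 76.50 cos 19.7° = 72.02 m/s, v_y0 = 76.50 sin 19.7° = 25.79 m/s.
With up positive and y = 0 at the ground: y(t) = 43.8 + (25.79) t − 4.905 t². Setting y = 0 and taking the positive root: t = [25.79 + √(25.79² + 2·9.81·43.8)] / 9.81 = (25.79 + 39.04) / 9.81 = 6.609 s.
Horizontal distance: R = vₓ t = 72.02 × 6.609 = 476.0 m.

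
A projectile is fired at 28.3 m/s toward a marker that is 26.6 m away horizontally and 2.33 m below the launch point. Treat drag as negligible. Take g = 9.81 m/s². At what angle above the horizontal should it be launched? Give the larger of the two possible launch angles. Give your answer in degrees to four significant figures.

80.63°

Trajectory: y = x tanθ − g x² (1 + tan²θ)/(2v₀²). With x = 26.6, y = −2.33, v₀ = 28.3, g = 9.81:
4.333 tan²θ − 26.6 tanθ + (2.003) = 0.
tanθ = [26.6 ± √(26.6² − 4 × 4.333 × (2.003))] / (2 × 4.333) = (26.6 ± 25.94) / 8.667, giving tanθ = 0.07626 or 6.062.
θ = 4.361° or 80.63°; the larger is 80.63°.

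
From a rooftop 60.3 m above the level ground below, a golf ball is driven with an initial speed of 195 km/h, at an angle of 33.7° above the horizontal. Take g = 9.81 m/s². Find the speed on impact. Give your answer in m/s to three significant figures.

Convert: 195 km/h = 195/3.6 = 54.17 m/s.
Horizontal component vₓ = 54.17 cos 33.7° = 45.06 m/s; vertical v_y0 = 54.17 sin 33.7° = 30.05 m/s.
Vertical motion (up positive, ground at y = 0): 4.905 t² − (30.05) t − 60.3 = 0, so t = (30.05 + √(30.05² + 2·9.81·60.3)) / 9.81 = (30.05 + 45.68) / 9.81 = 7.720 s.
Vertical velocity at impact: v_y = v_y0 − g t = 30.05 − 9.81 × 7.720 = −45.68 m/s.
Speed: |v| = √(vₓ² + v_y²) = √(45.06² + 45.68²) = 64.16 m/s.

64.2 m/s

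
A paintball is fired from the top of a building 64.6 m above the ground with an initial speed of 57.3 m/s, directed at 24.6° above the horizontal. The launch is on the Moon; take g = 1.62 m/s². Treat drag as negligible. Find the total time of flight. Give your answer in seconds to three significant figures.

Components: vₓ = 57.30 cos 24.6° = 52.10 m/s, v_y0 = 57.30 sin 24.6° = 23.85 m/s.
The projectile lands when y = 64.6 + (23.85) t − ½·1.62·t² = 0. Positive root: t = (23.85 + √(23.85² + 2·1.62·64.6)) / 1.62 = (23.85 + 27.90) / 1.62 = 31.94 s.

31.9 s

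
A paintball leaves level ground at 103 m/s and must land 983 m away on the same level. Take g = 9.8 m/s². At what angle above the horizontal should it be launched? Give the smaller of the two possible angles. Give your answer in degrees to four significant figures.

32.62°

R = v₀² sin 2θ / g gives sin 2θ = gR/v₀² = 9.80·983/103² = 0.9080.
2θ = 65.24° or 180° − 65.24° = 114.8°, so θ = 32.62° or 57.38°.
The smaller angle is 32.62°.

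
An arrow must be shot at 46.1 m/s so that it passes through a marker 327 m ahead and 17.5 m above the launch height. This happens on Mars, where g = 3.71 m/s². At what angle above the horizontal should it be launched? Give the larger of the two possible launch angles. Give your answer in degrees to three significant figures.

72.2°

Trajectory: y = x tanθ − g x² (1 + tan²θ)/(2v₀²). With x = 327, y = 17.5, v₀ = 46.1, g = 3.71:
93.33 tan²θ − 327 tanθ + (110.8) = 0.
tanθ = [327 ± √(327² − 4 × 93.33 × (110.8))] / (2 × 93.33) = (327 ± 256.0) / 186.7, giving tanθ = 0.3802 or 3.123.
θ = 20.82° or 72.25°; the larger is 72.25°.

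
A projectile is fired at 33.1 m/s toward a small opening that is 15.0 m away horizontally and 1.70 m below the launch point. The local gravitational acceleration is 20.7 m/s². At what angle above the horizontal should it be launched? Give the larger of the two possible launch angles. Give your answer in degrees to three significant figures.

81.9°

Trajectory: y = x tanθ − g x² (1 + tan²θ)/(2v₀²). With x = 15.0, y = −1.70, v₀ = 33.1, g = 20.7:
2.126 tan²θ − 15.0 tanθ + (0.4255) = 0.
tanθ = [15.0 ± √(15.0² − 4 × 2.126 × (0.4255))] / (2 × 2.126) = (15.0 ± 14.88) / 4.251, giving tanθ = 0.02848 or 7.029.
θ = 1.632° or 81.90°; the larger is 81.90°.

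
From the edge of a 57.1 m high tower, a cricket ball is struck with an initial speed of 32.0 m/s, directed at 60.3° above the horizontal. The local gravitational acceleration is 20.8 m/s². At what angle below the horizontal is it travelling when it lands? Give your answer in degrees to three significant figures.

Horizontal component vₓ = 32.00 cos 60.3° = 15.85 m/s; vertical v_y0 = 32.00 sin 60.3° = 27.80 m/s.
Vertical motion (up positive, ground at y = 0): 10.40 t² − (27.80) t − 57.1 = 0, so t = (27.80 + √(27.80² + 2·20.8·57.1)) / 20.8 = (27.80 + 56.11) / 20.8 = 4.034 s.
At impact: v_y = v_y0 − g t = −56.11 m/s; vₓ = 15.85 m/s.
Angle below horizontal: arctan(|v_y|/vₓ) = arctan(56.11/15.85) = 74.22°.

74.2°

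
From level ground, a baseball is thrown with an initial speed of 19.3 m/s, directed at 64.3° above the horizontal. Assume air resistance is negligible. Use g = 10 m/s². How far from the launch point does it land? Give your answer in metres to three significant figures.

Components: vₓ = 19.30 cos 64.3° = 8.370 m/s, v_y0 = 19.30 sin 64.3° = 17.39 m/s.
Flight time T = 2 v_y0 / g = 3.478 s.
Horizontal distance R = vₓ T = 8.370 × 3.478 = 29.11 m.

29.1 m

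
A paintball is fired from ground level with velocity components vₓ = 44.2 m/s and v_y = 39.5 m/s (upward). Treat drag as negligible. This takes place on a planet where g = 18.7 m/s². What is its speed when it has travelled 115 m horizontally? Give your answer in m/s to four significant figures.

45.14 m/s

At x = 115 m, t = x/vₓ = 115/44.20 = 2.602 s.
Vertical velocity there: v_y = v_y0 − g t = 39.50 − 18.7 × 2.602 = −9.154 m/s.
Speed: √(vₓ² + v_y²) = √(44.20² + 9.154²) = 45.14 m/s.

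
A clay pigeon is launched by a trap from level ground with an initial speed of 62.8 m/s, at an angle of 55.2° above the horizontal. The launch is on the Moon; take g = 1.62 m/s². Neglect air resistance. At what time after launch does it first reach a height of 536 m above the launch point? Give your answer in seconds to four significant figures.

13.08 s

Horizontal component vₓ = 62.80 cos 55.2° = 35.84 m/s; vertical v_y0 = 62.80 sin 55.2° = 51.57 m/s.
Require v_y0 t − ½ g t² = 536, i.e. 0.8100 t² − 51.57 t + 536 = 0.
t = [51.57 ± √(51.57² − 2·1.62·536)] / 1.62 = (51.57 ± 30.37) / 1.62, so t = 13.08 s or t = 50.58 s.
The first (ascending) time is 13.08 s.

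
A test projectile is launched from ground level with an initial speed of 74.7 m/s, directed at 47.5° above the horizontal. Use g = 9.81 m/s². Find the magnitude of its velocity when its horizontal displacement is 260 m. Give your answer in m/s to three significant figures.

Resolve: vₓ = 74.70 cos 47.5° = 50.47 m/s and v_y0 = 74.70 sin 47.5° = 55.07 m/s.
x = vₓ t ⇒ t = 260/50.47 = 5.152 s.
Vertical velocity there: v_y = v_y0 − g t = 55.07 − 9.81 × 5.152 = 4.534 m/s.
Speed: √(vₓ² + v_y²) = √(50.47² + 4.534²) = 50.67 m/s.

50.7 m/s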